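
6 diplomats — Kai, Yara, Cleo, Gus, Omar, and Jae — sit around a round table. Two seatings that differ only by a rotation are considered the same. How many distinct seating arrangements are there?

120

Seat Kai anywhere (absorbing the rotational symmetry), then permute the other 5: (5)! = 120.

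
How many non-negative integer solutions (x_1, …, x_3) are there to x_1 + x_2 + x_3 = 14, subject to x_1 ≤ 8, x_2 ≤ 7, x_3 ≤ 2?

9

Without the upper bounds there are C(16,2) = 120 ways to split 14 among 3 variables.
Subtract solutions that violate a single cap (substitute x_i' = x_i − (cap_i+1)): x_1 ≥ 9 gives C(7,2) = 21; x_2 ≥ 8 gives C(8,2) = 28; x_3 ≥ 3 gives C(13,2) = 78. Together 127.
Add back pairs where two caps are both exceeded: 0 + 6 + 10 = 16.
By inclusion–exclusion the count is 120 − 127 + 16 = 9.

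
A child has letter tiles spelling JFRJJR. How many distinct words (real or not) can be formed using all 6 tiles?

The 6 letters of JFRJJR have repeats: J appearing 3 times and R appearing twice.
So there are 6! / (3!·2!) = 60 distinguishable arrangements.

60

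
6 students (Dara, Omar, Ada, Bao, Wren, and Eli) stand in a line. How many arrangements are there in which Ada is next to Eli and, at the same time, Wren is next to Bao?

Treat {Ada,Eli} as one block (2 orders) and {Wren,Bao} as another (2 orders).
That leaves 4 units to arrange: 2 × 2 × 4! = 4 × 24 = 96.

96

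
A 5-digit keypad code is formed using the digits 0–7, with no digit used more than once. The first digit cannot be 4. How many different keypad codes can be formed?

5880

The first digit has 8−1 = 7 choices (anything except 4).
The remaining 4 digits are filled from the other 7 symbols without repetition: 7 × 6 × 5 × 4 = 840.
Total: 7 × 840 = 5880.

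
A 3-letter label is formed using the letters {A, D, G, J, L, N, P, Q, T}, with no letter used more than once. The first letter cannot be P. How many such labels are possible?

448

The first letter has 9−1 = 8 choices (anything except P).
The remaining 2 letters are filled from the other 8 symbols without repetition: 8 × 7 = 56.
Total: 8 × 56 = 448.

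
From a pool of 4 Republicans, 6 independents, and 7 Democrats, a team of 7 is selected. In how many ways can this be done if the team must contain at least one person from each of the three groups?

With no constraint there are C(17,7) = 19448 possible selections.
Subtract selections that omit an entire group: no Republicans → C(13,7) = 1716; no independents → C(11,7) = 330; no Democrats → C(10,7) = 120.
Add back selections omitting two groups (i.e. drawn from a single group): C(4,7) + C(6,7) + C(7,7) = 1.
By inclusion–exclusion: 19448 − 2166 + 1 = 17283.

17283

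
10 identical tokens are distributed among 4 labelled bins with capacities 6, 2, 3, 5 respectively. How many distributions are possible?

Without the upper bounds there are C(13,3) = 286 ways to split 10 among 4 bins.
Subtract solutions that violate a single cap (substitute x_i' = x_i − (cap_i+1)): x_1 ≥ 7 gives C(6,3) = 20; x_2 ≥ 3 gives C(10,3) = 120; x_3 ≥ 4 gives C(9,3) = 84; x_4 ≥ 6 gives C(7,3) = 35. Together 259.
Add back pairs where two caps are both exceeded: 1 + 0 + 0 + 20 + 4 + 1 = 26.
By inclusion–exclusion the count is 286 − 259 + 26 = 53.

53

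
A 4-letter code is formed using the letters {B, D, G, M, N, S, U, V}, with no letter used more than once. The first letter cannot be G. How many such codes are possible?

The first letter has 8−1 = 7 choices (anything except G).
The remaining 3 letters are filled from the other 7 symbols without repetition: 7 × 6 × 5 = 210.
Total: 7 × 210 = 1470.

1470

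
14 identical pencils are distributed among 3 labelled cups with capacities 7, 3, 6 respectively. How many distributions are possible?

6

Without the upper bounds there are C(16,2) = 120 ways to split 14 among 3 cups.
Subtract solutions that violate a single cap (substitute x_i' = x_i − (cap_i+1)): x_1 ≥ 8 gives C(8,2) = 28; x_2 ≥ 4 gives C(12,2) = 66; x_3 ≥ 7 gives C(9,2) = 36. Together 130.
Add back pairs where two caps are both exceeded: 6 + 0 + 10 = 16.
By inclusion–exclusion the count is 120 − 130 + 16 = 6.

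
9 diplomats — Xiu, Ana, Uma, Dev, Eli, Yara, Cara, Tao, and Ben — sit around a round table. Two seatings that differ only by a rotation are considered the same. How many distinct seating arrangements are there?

40320

Seat Xiu anywhere (absorbing the rotational symmetry), then permute the other 8: (8)! = 40320.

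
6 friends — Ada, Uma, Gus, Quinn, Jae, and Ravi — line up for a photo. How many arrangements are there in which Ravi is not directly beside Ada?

480

There are 6! = 720 arrangements in all. If Ravi and Ada are adjacent, merging them into one block gives 2·(5)! = 240 arrangements.
Complementary counting: 720 − 240 = 480.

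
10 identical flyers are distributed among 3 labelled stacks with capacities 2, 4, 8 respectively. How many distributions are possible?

12

Ignoring the caps, the number of non-negative solutions to x_1+…+x_3 = 10 is C(12,2) = 66.
Subtract solutions that violate a single cap (substitute x_i' = x_i − (cap_i+1)): x_1 ≥ 3 gives C(9,2) = 36; x_2 ≥ 5 gives C(7,2) = 21; x_3 ≥ 9 gives C(3,2) = 3. Together 60.
Add back pairs where two caps are both exceeded: 6 + 0 + 0 = 6.
By inclusion–exclusion the count is 66 − 60 + 6 = 12.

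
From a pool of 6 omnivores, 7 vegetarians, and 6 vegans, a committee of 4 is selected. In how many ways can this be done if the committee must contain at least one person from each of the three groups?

Total 4-person selections from all 19: C(19,4) = 3876.
Subtract selections that omit an entire group: no omnivores → C(13,4) = 715; no vegetarians → C(12,4) = 495; no vegans → C(13,4) = 715.
Add back selections omitting two groups (i.e. drawn from a single group): C(6,4) + C(7,4) + C(6,4) = 65.
By inclusion–exclusion: 3876 − 1925 + 65 = 2016.

2016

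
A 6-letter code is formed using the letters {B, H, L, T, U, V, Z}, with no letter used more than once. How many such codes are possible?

5040

This is a permutation of 6 out of 7: P(7,6) = 7!/1!.
7 × 6 × 5 × 4 × 3 × 2 = 5040.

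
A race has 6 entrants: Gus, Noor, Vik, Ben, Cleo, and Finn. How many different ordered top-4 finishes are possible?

360

This is an ordered selection of 4 from 6: P(6,4).
That gives 6 × 5 × 4 × 3 = 360.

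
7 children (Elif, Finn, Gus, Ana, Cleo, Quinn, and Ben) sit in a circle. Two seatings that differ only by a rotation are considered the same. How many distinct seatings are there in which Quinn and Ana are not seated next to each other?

All circular seatings of 7 people number (6)! = 720.
Seatings with Quinn beside Ana: treat them as a block with 2 internal orders, giving 2 × (5)! = 240.
Subtracting, 720 − 240 = 480.

480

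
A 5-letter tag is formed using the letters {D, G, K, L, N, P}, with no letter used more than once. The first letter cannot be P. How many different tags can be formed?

The first letter has 6−1 = 5 choices (anything except P).
The remaining 4 letters are filled from the other 5 symbols without repetition: 5 × 4 × 3 × 2 = 120.
Total: 5 × 120 = 600.

600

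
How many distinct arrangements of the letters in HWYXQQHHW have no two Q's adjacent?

11760

Total arrangements of HWYXQQHHW: 9!/(3!·2!·2!) = 15120.
If the two Q's are adjacent, glue them into one block, leaving 8 items to arrange: (8)!/(3!·2!) = 3360 ways.
Hence 15120 − 3360 = 11760.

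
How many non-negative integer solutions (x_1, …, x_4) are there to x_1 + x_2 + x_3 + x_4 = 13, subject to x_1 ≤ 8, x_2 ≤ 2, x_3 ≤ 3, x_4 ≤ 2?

10

By stars and bars, unrestricted non-negative solutions to x_1+…+x_4 = 13 number C(13+3,3) = 560.
Subtract solutions that violate a single cap (substitute x_i' = x_i − (cap_i+1)): x_1 ≥ 9 gives C(7,3) = 35; x_2 ≥ 3 gives C(13,3) = 286; x_3 ≥ 4 gives C(12,3) = 220; x_4 ≥ 3 gives C(13,3) = 286. Together 827.
Add back pairs where two caps are both exceeded: 4 + 1 + 4 + 84 + 120 + 84 = 297.
Subtract triples: 0 + 0 + 0 + 20 = 20.
By inclusion–exclusion the count is 560 − 827 + 297 − 20 = 10.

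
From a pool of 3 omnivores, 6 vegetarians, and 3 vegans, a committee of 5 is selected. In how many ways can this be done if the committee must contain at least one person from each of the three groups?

540

With no constraint there are C(12,5) = 792 possible selections.
Selections missing a whole group: no omnivores → C(9,5) = 126; no vegetarians → C(6,5) = 6; no vegans → C(9,5) = 126.
Add back selections omitting two groups (i.e. drawn from a single group): C(3,5) + C(6,5) + C(3,5) = 6.
By inclusion–exclusion: 792 − 258 + 6 = 540.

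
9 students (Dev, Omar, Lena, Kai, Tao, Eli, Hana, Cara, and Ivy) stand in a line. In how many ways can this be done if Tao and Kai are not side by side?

Of the 9! = 362880 arrangements, those with Tao and Kai adjacent number 2 × 8! = 80640 (treat the pair as a block with 2 internal orders).
So 362880 − 80640 = 282240 arrangements keep them apart.

282240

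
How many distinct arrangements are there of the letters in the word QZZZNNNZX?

2520

Letter multiplicities in QZZZNNNZX: N×3, Q×1, X×1, Z×4.
The number of distinct arrangements is 9!/(4!·3!) = 362880/144 = 2520.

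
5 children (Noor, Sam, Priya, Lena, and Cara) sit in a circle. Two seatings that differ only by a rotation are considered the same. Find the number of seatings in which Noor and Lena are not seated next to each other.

Without the restriction there are (4)! = 24 seatings.
Those with Noor next to Lena: fuse the pair into one unit and seat 4 units around a circle — 2·(3)! = 12.
Subtracting, 24 − 12 = 12.

12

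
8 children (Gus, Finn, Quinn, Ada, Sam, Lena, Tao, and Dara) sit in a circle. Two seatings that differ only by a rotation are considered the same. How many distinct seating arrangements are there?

Fix one person's seat to break rotational symmetry; the remaining 7 people can be arranged in (7)! = 5040 ways.

5040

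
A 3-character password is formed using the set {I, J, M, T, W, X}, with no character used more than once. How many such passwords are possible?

With no repetition, fill the 3 characters in order: 6 choices, then 5, down to 4.
That product is 6 × 5 × 4 = 120.

120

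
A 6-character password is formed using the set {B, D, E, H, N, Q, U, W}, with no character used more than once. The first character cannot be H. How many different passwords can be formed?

The first character has 8−1 = 7 choices (anything except H).
The remaining 5 characters are filled from the other 7 symbols without repetition: 7 × 6 × 5 × 4 × 3 = 2520.
Total: 7 × 2520 = 17640.

17640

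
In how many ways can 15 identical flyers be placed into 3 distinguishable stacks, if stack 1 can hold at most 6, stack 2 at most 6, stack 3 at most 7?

15

By stars and bars, unrestricted non-negative solutions to x_1+…+x_3 = 15 number C(15+2,2) = 136.
Subtract solutions that violate a single cap (substitute x_i' = x_i − (cap_i+1)): x_1 ≥ 7 gives C(10,2) = 45; x_2 ≥ 7 gives C(10,2) = 45; x_3 ≥ 8 gives C(9,2) = 36. Together 126.
Add back pairs where two caps are both exceeded: 3 + 1 + 1 = 5.
By inclusion–exclusion the count is 136 − 126 + 5 = 15.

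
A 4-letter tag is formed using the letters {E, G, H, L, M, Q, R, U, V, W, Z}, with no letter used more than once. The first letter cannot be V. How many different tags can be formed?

The first letter has 11−1 = 10 choices (anything except V).
The remaining 3 letters are filled from the other 10 symbols without repetition: 10 × 9 × 8 = 720.
Total: 10 × 720 = 7200.

7200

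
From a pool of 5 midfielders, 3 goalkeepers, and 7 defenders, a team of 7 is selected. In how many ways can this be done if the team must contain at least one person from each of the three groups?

5516

Unrestricted: C(15,7) = 6435 ways to pick any 7 of the 15.
Subtract selections that omit an entire group: no midfielders → C(10,7) = 120; no goalkeepers → C(12,7) = 792; no defenders → C(8,7) = 8.
Add back selections omitting two groups (i.e. drawn from a single group): C(5,7) + C(3,7) + C(7,7) = 1.
By inclusion–exclusion: 6435 − 920 + 1 = 5516.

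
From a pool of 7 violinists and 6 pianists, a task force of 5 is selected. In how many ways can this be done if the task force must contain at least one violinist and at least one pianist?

1260

Unrestricted: C(13,5) = 1287 ways to pick any 5 of the 13.
Selections missing a whole group: no violinists → C(6,5) = 6; no pianists → C(7,5) = 21.
Both groups omitted at once is impossible, so 1287 − 27 = 1260.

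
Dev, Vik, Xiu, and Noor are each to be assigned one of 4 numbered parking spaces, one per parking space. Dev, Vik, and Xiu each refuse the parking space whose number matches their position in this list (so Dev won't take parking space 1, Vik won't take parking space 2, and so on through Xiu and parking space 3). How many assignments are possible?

Let Aᵢ (for i ∈ {1, 2, 3}) be the placements that put person i in their forbidden parking space. Any j of these fix j positions, leaving (4−j)! ways to fill the rest, and there are C(3,j) ways to pick which j.
By inclusion–exclusion, the number of valid placements is Σ_{j=0}^{3} (−1)^j C(3,j)·(4−j)!.
Computing: 24 − 18 + 6 − 1 = 11.

11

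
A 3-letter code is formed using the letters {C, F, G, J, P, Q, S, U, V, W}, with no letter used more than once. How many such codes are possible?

With no repetition, fill the 3 letters in order: 10 choices, then 9, down to 8.
That product is 10 × 9 × 8 = 720.

720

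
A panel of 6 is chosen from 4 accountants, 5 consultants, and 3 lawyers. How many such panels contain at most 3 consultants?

Split by how many consultants are chosen (0 through 3).
Sum: C(5,0)·C(7,6) + C(5,1)·C(7,5) + C(5,2)·C(7,4) + C(5,3)·C(7,3) = 7 + 105 + 350 + 350 = 812.

812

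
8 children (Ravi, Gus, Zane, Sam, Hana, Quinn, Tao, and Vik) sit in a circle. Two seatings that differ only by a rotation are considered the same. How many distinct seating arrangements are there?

5040

Seat Ravi anywhere (absorbing the rotational symmetry), then permute the other 7: (7)! = 5040.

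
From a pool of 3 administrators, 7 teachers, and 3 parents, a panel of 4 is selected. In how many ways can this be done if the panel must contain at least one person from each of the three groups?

Total 4-person selections from all 13: C(13,4) = 715.
Subtract selections that omit an entire group: no administrators → C(10,4) = 210; no teachers → C(6,4) = 15; no parents → C(10,4) = 210.
Add back selections omitting two groups (i.e. drawn from a single group): C(3,4) + C(7,4) + C(3,4) = 35.
By inclusion–exclusion: 715 − 435 + 35 = 315.

315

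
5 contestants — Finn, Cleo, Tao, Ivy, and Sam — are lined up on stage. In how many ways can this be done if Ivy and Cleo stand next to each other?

Place the 3 others and the Ivy-Cleo pair as 4 objects in a line; the pair has 2 internal arrangements.
That gives 2 × 4! = 2 × 24 = 48.

48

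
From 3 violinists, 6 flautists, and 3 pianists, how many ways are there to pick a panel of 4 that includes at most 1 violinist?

Split by how many violinists are chosen (0 through 1).
Sum: C(3,0)·C(9,4) + C(3,1)·C(9,3) = 126 + 252 = 378.

378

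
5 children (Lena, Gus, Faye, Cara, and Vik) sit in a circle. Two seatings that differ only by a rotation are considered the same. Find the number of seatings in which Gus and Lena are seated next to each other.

12

Treat {Gus, Lena} as one unit (2 internal orders) and seat the resulting 4 units around the table: (3)! circular arrangements.
So 2 × (3)! = 2 × 6 = 12.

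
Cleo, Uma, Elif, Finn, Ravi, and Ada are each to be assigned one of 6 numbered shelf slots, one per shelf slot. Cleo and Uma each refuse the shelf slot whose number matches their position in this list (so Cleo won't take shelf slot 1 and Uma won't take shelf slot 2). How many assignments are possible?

Let Aᵢ (for i ∈ {1, 2}) be the placements that put person i in their forbidden shelf slot. Any j of these fix j positions, leaving (6−j)! ways to fill the rest, and there are C(2,j) ways to pick which j.
By inclusion–exclusion, the number of valid placements is Σ_{j=0}^{2} (−1)^j C(2,j)·(6−j)!.
Computing: 720 − 240 + 24 = 504.

504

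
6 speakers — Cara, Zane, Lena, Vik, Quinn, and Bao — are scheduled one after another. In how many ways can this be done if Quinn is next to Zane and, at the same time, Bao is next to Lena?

96

Treat {Quinn,Zane} as one block (2 orders) and {Bao,Lena} as another (2 orders).
That leaves 4 units to arrange: 2 × 2 × 4! = 4 × 24 = 96.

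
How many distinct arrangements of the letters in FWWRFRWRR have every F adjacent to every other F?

280

Treat the 2 copies of F as a single block. The multiset to arrange is then {FF, R, R, R, R, W, W, W}, 8 items in all.
That gives (8)!/(4!·3!) = 280 arrangements.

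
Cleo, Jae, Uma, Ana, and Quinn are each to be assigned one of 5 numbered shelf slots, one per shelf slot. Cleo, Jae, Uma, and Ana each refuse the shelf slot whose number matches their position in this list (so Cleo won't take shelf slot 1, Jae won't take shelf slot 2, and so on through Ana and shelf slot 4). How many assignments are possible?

53

Let Aᵢ (for 1 ≤ i ≤ 4) be the placements that put person i in their forbidden shelf slot. Any j of these fix j positions, leaving (5−j)! ways to fill the rest, and there are C(4,j) ways to pick which j.
By inclusion–exclusion, the number of valid placements is Σ_{j=0}^{4} (−1)^j C(4,j)·(5−j)!.
Computing: 120 − 96 + 36 − 8 + 1 = 53.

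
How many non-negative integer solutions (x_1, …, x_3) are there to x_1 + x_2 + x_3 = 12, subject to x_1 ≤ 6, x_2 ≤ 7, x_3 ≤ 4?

20

Ignoring the caps, the number of non-negative solutions to x_1+…+x_3 = 12 is C(14,2) = 91.
Subtract solutions that violate a single cap (substitute x_i' = x_i − (cap_i+1)): x_1 ≥ 7 gives C(7,2) = 21; x_2 ≥ 8 gives C(6,2) = 15; x_3 ≥ 5 gives C(9,2) = 36. Together 72.
Add back pairs where two caps are both exceeded: 0 + 1 + 0 = 1.
By inclusion–exclusion the count is 91 − 72 + 1 = 20.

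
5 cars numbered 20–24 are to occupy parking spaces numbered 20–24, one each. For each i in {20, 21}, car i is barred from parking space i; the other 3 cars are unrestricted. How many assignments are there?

Let Aᵢ (for i ∈ {20, 21}) be the placements that put car i in its forbidden parking space. Any j of these fix j positions, leaving (5−j)! ways to fill the rest, and there are C(2,j) ways to pick which j.
By inclusion–exclusion, the number of valid placements is Σ_{j=0}^{2} (−1)^j C(2,j)·(5−j)!.
Computing: 120 − 48 + 6 = 78.

78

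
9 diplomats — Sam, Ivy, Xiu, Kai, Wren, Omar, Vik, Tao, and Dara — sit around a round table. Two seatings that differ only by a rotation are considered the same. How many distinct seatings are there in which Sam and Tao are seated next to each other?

10080

Glue Sam and Tao into a block (2 internal orders). Seating 8 units around a circle gives (7)! arrangements.
So 2 × (7)! = 2 × 5040 = 10080.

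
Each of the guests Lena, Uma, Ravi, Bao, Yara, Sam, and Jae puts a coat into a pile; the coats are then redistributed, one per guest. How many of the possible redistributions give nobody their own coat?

This is the derangement count D_7: permutations of 7 items with no fixed point.
By inclusion–exclusion this is Σ_{j=0}^{7} (−1)^j C(7,j)·(7−j)!.
Computing: 5040 − 5040 + 2520 − 840 + 210 − 42 + 7 − 1 = 1854.

1854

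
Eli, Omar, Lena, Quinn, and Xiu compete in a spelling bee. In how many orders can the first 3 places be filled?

This is an ordered selection of 3 from 5: P(5,3).
That gives 5 × 4 × 3 = 60.

60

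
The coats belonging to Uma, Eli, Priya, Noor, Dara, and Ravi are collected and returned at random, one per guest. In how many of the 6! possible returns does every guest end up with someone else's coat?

This is the derangement count D_6: permutations of 6 items with no fixed point.
By inclusion–exclusion this is Σ_{j=0}^{6} (−1)^j C(6,j)·(6−j)!.
Computing: 720 − 720 + 360 − 120 + 30 − 6 + 1 = 265.

265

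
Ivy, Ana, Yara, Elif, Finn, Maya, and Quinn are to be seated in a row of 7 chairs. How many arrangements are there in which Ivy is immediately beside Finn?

Place the 5 others and the Ivy-Finn pair as 6 objects in a line; the pair has 2 internal arrangements.
That gives 2 × 6! = 2 × 720 = 1440.

1440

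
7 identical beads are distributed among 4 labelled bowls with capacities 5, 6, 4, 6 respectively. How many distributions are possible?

104

Without the upper bounds there are C(10,3) = 120 ways to split 7 among 4 bowls.
Subtract solutions that violate a single cap (substitute x_i' = x_i − (cap_i+1)): x_1 ≥ 6 gives C(4,3) = 4; x_2 ≥ 7 gives C(3,3) = 1; x_3 ≥ 5 gives C(5,3) = 10; x_4 ≥ 7 gives C(3,3) = 1. Together 16.
No two caps can be exceeded simultaneously, so the pair terms are all 0.
By inclusion–exclusion the count is 120 − 16 + 0 = 104.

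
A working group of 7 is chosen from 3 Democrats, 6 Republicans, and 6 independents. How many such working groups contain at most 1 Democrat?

3564

Split by how many Democrats are chosen (0 through 1).
Sum: C(3,0)·C(12,7) + C(3,1)·C(12,6) = 792 + 2772 = 3564.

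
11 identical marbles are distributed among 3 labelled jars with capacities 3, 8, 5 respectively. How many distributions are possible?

By stars and bars, unrestricted non-negative solutions to x_1+…+x_3 = 11 number C(11+2,2) = 78.
Subtract solutions that violate a single cap (substitute x_i' = x_i − (cap_i+1)): x_1 ≥ 4 gives C(9,2) = 36; x_2 ≥ 9 gives C(4,2) = 6; x_3 ≥ 6 gives C(7,2) = 21. Together 63.
Add back pairs where two caps are both exceeded: 0 + 3 + 0 = 3.
By inclusion–exclusion the count is 78 − 63 + 3 = 18.

18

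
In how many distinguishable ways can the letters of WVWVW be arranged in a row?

Letter multiplicities in WVWVW: V×2, W×3.
So there are 5! / (3!·2!) = 10 distinguishable arrangements.

10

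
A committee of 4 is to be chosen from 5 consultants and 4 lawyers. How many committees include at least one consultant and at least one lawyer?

120

With no constraint there are C(9,4) = 126 possible selections.
Selections missing a whole group: no consultants → C(4,4) = 1; no lawyers → C(5,4) = 5.
Both groups omitted at once is impossible, so 126 − 6 = 120.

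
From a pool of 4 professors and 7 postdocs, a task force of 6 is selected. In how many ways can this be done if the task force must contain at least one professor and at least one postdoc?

455

With no constraint there are C(11,6) = 462 possible selections.
Subtract selections that omit an entire group: no professors → C(7,6) = 7; no postdocs → C(4,6) = 0.
Both groups omitted at once is impossible, so 462 − 7 = 455.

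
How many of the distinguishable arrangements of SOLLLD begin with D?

20

With the first slot taken by D, it remains to arrange the other 5 letters (SOLLL).
Those 5 letters have L appearing 3 times, giving (5)!/(3!) = 20.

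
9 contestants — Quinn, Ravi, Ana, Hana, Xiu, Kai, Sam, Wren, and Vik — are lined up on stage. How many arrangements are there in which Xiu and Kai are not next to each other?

There are 9! = 362880 arrangements in all. If Xiu and Kai are adjacent, merging them into one block gives 2·(8)! = 80640 arrangements.
Complementary counting: 362880 − 80640 = 282240.

282240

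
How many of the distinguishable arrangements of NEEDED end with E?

30

With the last slot taken by E, it remains to arrange the other 5 letters (NEDED).
Those 5 letters have D appearing twice and E appearing twice, giving (5)!/(2!·2!) = 30.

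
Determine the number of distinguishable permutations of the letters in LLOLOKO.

Letter multiplicities in LLOLOKO: K×1, L×3, O×3.
Dividing 7! = 5040 by 3!·3! = 36 for the repeated letters gives 140.

140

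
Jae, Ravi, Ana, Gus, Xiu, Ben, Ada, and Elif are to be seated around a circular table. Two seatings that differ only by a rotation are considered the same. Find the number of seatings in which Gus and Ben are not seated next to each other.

Without the restriction there are (7)! = 5040 seatings.
Those with Gus next to Ben: fuse the pair into one unit and seat 7 units around a circle — 2·(6)! = 1440.
Subtracting, 5040 − 1440 = 3600.

3600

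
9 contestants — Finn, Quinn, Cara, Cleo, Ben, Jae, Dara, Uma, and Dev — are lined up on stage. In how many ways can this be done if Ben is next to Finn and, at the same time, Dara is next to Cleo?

20160

Treat {Ben,Finn} as one block (2 orders) and {Dara,Cleo} as another (2 orders).
That leaves 7 units to arrange: 2 × 2 × 7! = 4 × 5040 = 20160.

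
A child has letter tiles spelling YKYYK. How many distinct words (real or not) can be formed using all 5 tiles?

10

Letter multiplicities in YKYYK: K×2, Y×3.
Dividing 5! = 120 by 3!·2! = 12 for the repeated letters gives 10.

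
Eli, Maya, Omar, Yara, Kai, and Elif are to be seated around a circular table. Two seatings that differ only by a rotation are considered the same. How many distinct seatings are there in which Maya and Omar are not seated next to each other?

72

All circular seatings of 6 people number (5)! = 120.
Those with Maya next to Omar: fuse the pair into one unit and seat 5 units around a circle — 2·(4)! = 48.
Subtracting, 120 − 48 = 72.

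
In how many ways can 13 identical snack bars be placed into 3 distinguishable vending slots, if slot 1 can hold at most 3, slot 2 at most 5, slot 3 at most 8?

10

Ignoring the caps, the number of non-negative solutions to x_1+…+x_3 = 13 is C(15,2) = 105.
Subtract solutions that violate a single cap (substitute x_i' = x_i − (cap_i+1)): x_1 ≥ 4 gives C(11,2) = 55; x_2 ≥ 6 gives C(9,2) = 36; x_3 ≥ 9 gives C(6,2) = 15. Together 106.
Add back pairs where two caps are both exceeded: 10 + 1 + 0 = 11.
By inclusion–exclusion the count is 105 − 106 + 11 = 10.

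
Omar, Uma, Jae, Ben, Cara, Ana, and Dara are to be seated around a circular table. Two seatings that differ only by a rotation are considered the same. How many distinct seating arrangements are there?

Around a circle, 7 distinct people have 7!/7 = (6)! = 720 rotationally distinct seatings.

720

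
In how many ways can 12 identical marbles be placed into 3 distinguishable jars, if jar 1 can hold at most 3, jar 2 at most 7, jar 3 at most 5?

10

By stars and bars, unrestricted non-negative solutions to x_1+…+x_3 = 12 number C(12+2,2) = 91.
Subtract solutions that violate a single cap (substitute x_i' = x_i − (cap_i+1)): x_1 ≥ 4 gives C(10,2) = 45; x_2 ≥ 8 gives C(6,2) = 15; x_3 ≥ 6 gives C(8,2) = 28. Together 88.
Add back pairs where two caps are both exceeded: 1 + 6 + 0 = 7.
By inclusion–exclusion the count is 91 − 88 + 7 = 10.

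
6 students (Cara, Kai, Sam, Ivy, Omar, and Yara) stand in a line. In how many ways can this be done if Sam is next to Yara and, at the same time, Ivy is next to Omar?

96

Treat {Sam,Yara} as one block (2 orders) and {Ivy,Omar} as another (2 orders).
That leaves 4 units to arrange: 2 × 2 × 4! = 4 × 24 = 96.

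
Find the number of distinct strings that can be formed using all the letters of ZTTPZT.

60

Letter multiplicities in ZTTPZT: P×1, T×3, Z×2.
The number of distinct arrangements is 6!/(3!·2!) = 720/12 = 60.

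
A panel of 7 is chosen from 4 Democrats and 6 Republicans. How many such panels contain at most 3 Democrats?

Split by how many Democrats are chosen (0 through 3).
Sum: C(4,0)·C(6,7) + C(4,1)·C(6,6) + C(4,2)·C(6,5) + C(4,3)·C(6,4) = 0 + 4 + 36 + 60 = 100.

100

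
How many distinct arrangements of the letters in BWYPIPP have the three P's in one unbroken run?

Treat the 3 copies of P as a single block. The multiset to arrange is then {PPP, B, I, W, Y}, 5 items in all.
All 5 items are distinct, so there are (5)! = 120 arrangements.

120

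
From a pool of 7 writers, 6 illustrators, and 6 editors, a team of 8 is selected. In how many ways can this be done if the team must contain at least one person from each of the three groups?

With no constraint there are C(19,8) = 75582 possible selections.
Selections missing a whole group: no writers → C(12,8) = 495; no illustrators → C(13,8) = 1287; no editors → C(13,8) = 1287.
Add back selections omitting two groups (i.e. drawn from a single group): C(7,8) + C(6,8) + C(6,8) = 0.
By inclusion–exclusion: 75582 − 3069 + 0 = 72513.

72513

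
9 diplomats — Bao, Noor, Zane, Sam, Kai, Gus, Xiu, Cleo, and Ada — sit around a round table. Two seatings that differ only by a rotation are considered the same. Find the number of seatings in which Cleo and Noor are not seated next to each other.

30240

All circular seatings of 9 people number (8)! = 40320.
Seatings with Cleo beside Noor: treat them as a block with 2 internal orders, giving 2 × (7)! = 10080.
Subtracting, 40320 − 10080 = 30240.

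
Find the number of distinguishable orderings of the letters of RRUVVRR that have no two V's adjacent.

75

Total arrangements of RRUVVRR: 7!/(4!·2!) = 105.
If the two V's are adjacent, glue them into one block, leaving 6 items to arrange: (6)!/(4!) = 30 ways.
Hence 105 − 30 = 75.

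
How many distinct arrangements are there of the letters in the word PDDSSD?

60

Letter multiplicities in PDDSSD: D×3, P×1, S×2.
So there are 6! / (3!·2!) = 60 distinguishable arrangements.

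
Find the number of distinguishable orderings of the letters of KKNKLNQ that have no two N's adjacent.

300

Total arrangements of KKNKLNQ: 7!/(3!·2!) = 420.
Arrangements with the N's together: treat NN as one letter, giving (6)!/(3!) = 120.
Hence 420 − 120 = 300.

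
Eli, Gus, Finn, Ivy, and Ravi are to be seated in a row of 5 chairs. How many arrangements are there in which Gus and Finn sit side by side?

Glue Gus and Finn into one block (2 internal orders), leaving 4 units to arrange in a row.
That gives 2 × 4! = 2 × 24 = 48.

48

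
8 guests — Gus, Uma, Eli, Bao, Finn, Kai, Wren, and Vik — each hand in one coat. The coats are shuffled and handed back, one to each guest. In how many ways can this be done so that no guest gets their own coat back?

Count assignments avoiding every fixed point. For any j of the 8 guests fixed to their own coat, the other 8−j can be arranged in (8−j)! ways.
By inclusion–exclusion this is Σ_{j=0}^{8} (−1)^j C(8,j)·(8−j)!.
Computing: 40320 − 40320 + 20160 − 6720 + 1680 − 336 + 56 − 8 + 1 = 14833.

14833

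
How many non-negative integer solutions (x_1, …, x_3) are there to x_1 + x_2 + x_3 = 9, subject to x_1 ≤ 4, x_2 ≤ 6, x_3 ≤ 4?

19

Ignoring the caps, the number of non-negative solutions to x_1+…+x_3 = 9 is C(11,2) = 55.
Subtract solutions that violate a single cap (substitute x_i' = x_i − (cap_i+1)): x_1 ≥ 5 gives C(6,2) = 15; x_2 ≥ 7 gives C(4,2) = 6; x_3 ≥ 5 gives C(6,2) = 15. Together 36.
No two caps can be exceeded simultaneously, so the pair terms are all 0.
By inclusion–exclusion the count is 55 − 36 + 0 = 19.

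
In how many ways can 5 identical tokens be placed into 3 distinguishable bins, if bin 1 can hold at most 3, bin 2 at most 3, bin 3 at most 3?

12

By stars and bars, unrestricted non-negative solutions to x_1+…+x_3 = 5 number C(5+2,2) = 21.
Subtract solutions that violate a single cap (substitute x_i' = x_i − (cap_i+1)): x_1 ≥ 4 gives C(3,2) = 3; x_2 ≥ 4 gives C(3,2) = 3; x_3 ≥ 4 gives C(3,2) = 3. Together 9.
No two caps can be exceeded simultaneously, so the pair terms are all 0.
By inclusion–exclusion the count is 21 − 9 + 0 = 12.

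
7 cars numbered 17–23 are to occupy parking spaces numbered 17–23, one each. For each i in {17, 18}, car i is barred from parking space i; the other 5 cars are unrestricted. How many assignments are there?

Let Aᵢ (for i ∈ {17, 18}) be the placements that put car i in its forbidden parking space. Any j of these fix j positions, leaving (7−j)! ways to fill the rest, and there are C(2,j) ways to pick which j.
By inclusion–exclusion, the number of valid placements is Σ_{j=0}^{2} (−1)^j C(2,j)·(7−j)!.
Computing: 5040 − 1440 + 120 = 3720.

3720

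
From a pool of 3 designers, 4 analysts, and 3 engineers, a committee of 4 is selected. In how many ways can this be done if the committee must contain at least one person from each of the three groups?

126

With no constraint there are C(10,4) = 210 possible selections.
Selections missing a whole group: no designers → C(7,4) = 35; no analysts → C(6,4) = 15; no engineers → C(7,4) = 35.
Add back selections omitting two groups (i.e. drawn from a single group): C(3,4) + C(4,4) + C(3,4) = 1.
By inclusion–exclusion: 210 − 85 + 1 = 126.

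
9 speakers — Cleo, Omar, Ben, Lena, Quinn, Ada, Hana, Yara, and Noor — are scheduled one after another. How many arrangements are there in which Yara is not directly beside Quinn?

There are 9! = 362880 arrangements in all. If Yara and Quinn are adjacent, merging them into one block gives 2·(8)! = 80640 arrangements.
So 362880 − 80640 = 282240 arrangements keep them apart.

282240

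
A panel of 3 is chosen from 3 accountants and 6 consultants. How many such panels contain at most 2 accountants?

Split by how many accountants are chosen (0 through 2).
Sum: C(3,0)·C(6,3) + C(3,1)·C(6,2) + C(3,2)·C(6,1) = 20 + 45 + 18 = 83.

83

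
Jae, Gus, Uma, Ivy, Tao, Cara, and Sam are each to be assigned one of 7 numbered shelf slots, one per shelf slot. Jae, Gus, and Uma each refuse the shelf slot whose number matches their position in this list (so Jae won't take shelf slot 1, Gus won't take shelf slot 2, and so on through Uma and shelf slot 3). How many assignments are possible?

Let Aᵢ (for i ∈ {1, 2, 3}) be the placements that put person i in their forbidden shelf slot. Any j of these fix j positions, leaving (7−j)! ways to fill the rest, and there are C(3,j) ways to pick which j.
By inclusion–exclusion, the number of valid placements is Σ_{j=0}^{3} (−1)^j C(3,j)·(7−j)!.
Computing: 5040 − 2160 + 360 − 24 = 3216.

3216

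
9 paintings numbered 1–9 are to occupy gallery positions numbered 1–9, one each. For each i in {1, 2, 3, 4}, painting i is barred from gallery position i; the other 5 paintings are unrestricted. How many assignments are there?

Let Aᵢ (for 1 ≤ i ≤ 4) be the placements that put painting i in its forbidden gallery position. Any j of these fix j positions, leaving (9−j)! ways to fill the rest, and there are C(4,j) ways to pick which j.
By inclusion–exclusion, the number of valid placements is Σ_{j=0}^{4} (−1)^j C(4,j)·(9−j)!.
Computing: 362880 − 161280 + 30240 − 2880 + 120 = 229080.

229080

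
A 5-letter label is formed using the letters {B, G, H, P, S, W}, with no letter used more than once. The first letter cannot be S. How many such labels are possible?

The first letter has 6−1 = 5 choices (anything except S).
The remaining 4 letters are filled from the other 5 symbols without repetition: 5 × 4 × 3 × 2 = 120.
Total: 5 × 120 = 600.

600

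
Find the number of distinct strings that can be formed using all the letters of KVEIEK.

180

Letter multiplicities in KVEIEK: E×2, I×1, K×2, V×1.
So there are 6! / (2!·2!) = 180 distinguishable arrangements.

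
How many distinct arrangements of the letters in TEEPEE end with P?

5

With the last slot taken by P, it remains to arrange the other 5 letters (TEEEE).
Those 5 letters have E appearing 4 times, giving (5)!/(4!) = 5.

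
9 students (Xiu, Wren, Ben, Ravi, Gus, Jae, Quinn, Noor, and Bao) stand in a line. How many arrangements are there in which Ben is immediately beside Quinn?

80640

Glue Ben and Quinn into one block (2 internal orders), leaving 8 units to arrange in a row.
So the count is 2·(8)! = 80640.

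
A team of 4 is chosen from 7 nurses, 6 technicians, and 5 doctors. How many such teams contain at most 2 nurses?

2640

Split by how many nurses are chosen (0 through 2).
Sum: C(7,0)·C(11,4) + C(7,1)·C(11,3) + C(7,2)·C(11,2) = 330 + 1155 + 1155 = 2640.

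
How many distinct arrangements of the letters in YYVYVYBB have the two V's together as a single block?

105

Treat the 2 copies of V as a single block. The multiset to arrange is then {VV, B, B, Y, Y, Y, Y}, 7 items in all.
That gives (7)!/(4!·2!) = 105 arrangements.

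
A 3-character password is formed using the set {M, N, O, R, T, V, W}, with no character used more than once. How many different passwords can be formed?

Choose and order 3 of the 7 symbols: the first character has 7 options, the next 6, then 5.
That product is 7 × 6 × 5 = 210.

210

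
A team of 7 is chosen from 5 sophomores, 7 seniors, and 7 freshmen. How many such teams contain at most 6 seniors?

Split by how many seniors are chosen (0 through 6).
Sum: C(7,0)·C(12,7) + C(7,1)·C(12,6) + C(7,2)·C(12,5) + C(7,3)·C(12,4) + C(7,4)·C(12,3) + C(7,5)·C(12,2) + C(7,6)·C(12,1) = 792 + 6468 + 16632 + 17325 + 7700 + 1386 + 84 = 50387.

50387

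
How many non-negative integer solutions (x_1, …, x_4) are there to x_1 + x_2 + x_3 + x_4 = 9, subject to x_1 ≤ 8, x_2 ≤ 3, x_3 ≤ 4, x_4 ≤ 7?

125

By stars and bars, unrestricted non-negative solutions to x_1+…+x_4 = 9 number C(9+3,3) = 220.
Subtract solutions that violate a single cap (substitute x_i' = x_i − (cap_i+1)): x_1 ≥ 9 gives C(3,3) = 1; x_2 ≥ 4 gives C(8,3) = 56; x_3 ≥ 5 gives C(7,3) = 35; x_4 ≥ 8 gives C(4,3) = 4. Together 96.
Add back pairs where two caps are both exceeded: 0 + 0 + 0 + 1 + 0 + 0 = 1.
By inclusion–exclusion the count is 220 − 96 + 1 = 125.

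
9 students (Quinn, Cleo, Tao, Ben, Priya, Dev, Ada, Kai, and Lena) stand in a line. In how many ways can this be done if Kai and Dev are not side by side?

282240

Of the 9! = 362880 arrangements, those with Kai and Dev adjacent number 2 × 8! = 80640 (treat the pair as a block with 2 internal orders).
Complementary counting: 362880 − 80640 = 282240.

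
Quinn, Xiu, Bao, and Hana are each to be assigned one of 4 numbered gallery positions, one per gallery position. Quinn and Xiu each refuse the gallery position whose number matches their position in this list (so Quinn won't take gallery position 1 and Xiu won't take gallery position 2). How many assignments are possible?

14

Let Aᵢ (for i ∈ {1, 2}) be the placements that put person i in their forbidden gallery position. Any j of these fix j positions, leaving (4−j)! ways to fill the rest, and there are C(2,j) ways to pick which j.
By inclusion–exclusion, the number of valid placements is Σ_{j=0}^{2} (−1)^j C(2,j)·(4−j)!.
Computing: 24 − 12 + 2 = 14.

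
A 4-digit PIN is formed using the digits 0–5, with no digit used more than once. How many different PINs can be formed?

Choose and order 4 of the 6 symbols: the first digit has 6 options, the next 5, then 4, 3.
That product is 6 × 5 × 4 × 3 = 360.

360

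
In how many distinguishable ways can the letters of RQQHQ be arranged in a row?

The 5 letters of RQQHQ have repeats: Q appearing 3 times.
The number of distinct arrangements is 5!/(3!) = 120/6 = 20.

20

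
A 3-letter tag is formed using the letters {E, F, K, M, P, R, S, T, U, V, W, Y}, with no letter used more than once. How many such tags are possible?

Choose and order 3 of the 12 symbols: the first letter has 12 options, the next 11, then 10.
That product is 12 × 11 × 10 = 1320.

1320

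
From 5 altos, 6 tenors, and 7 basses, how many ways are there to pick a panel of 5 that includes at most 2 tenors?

Split by how many tenors are chosen (0 through 2).
Sum: C(6,0)·C(12,5) + C(6,1)·C(12,4) + C(6,2)·C(12,3) = 792 + 2970 + 3300 = 7062.

7062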